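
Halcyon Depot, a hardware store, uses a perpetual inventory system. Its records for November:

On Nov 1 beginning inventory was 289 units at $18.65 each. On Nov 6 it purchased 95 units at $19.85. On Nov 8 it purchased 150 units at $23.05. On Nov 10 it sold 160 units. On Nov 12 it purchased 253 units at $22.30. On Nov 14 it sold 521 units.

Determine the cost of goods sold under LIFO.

COGS = $14,398.10

Nov 10, 160 sold [LIFO — newest first]: 150 @ $23.05 + 10 @ $19.85 = $3,656.00
Nov 14, 521 sold [LIFO — newest first]: 253 @ $22.30 + 85 @ $19.85 + 183 @ $18.65 = $10,742.10
Total COGS = $3,656.00 + $10,742.10 = $14,398.10
Ending inventory: 106 @ $18.65 = $1,976.90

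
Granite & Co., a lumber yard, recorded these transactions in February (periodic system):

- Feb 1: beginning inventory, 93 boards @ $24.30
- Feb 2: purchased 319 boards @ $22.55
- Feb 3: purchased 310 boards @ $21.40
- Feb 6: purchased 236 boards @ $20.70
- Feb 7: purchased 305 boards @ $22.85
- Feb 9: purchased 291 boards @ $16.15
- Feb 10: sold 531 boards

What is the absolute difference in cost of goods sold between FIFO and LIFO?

FIFO COGS: 93 @ $24.30 + 319 @ $22.55 + 119 @ $21.40 = $11,999.95
LIFO COGS: 291 @ $16.15 + 240 @ $22.85 = $10,183.65
Difference = |$11,999.95 − $10,183.65| = $1,816.30

$1,816.30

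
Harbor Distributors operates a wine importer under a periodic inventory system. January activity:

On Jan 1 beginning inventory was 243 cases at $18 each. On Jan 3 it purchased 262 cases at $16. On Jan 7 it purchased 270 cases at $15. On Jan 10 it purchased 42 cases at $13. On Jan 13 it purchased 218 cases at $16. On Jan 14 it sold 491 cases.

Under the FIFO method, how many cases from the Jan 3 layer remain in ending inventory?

Jan 14, 491 sold [FIFO — oldest first]: 243 @ $18 + 248 @ $16 = $8,342
Ending inventory: 14 @ $16 + 270 @ $15 + 42 @ $13 + 218 @ $16 = $8,308

14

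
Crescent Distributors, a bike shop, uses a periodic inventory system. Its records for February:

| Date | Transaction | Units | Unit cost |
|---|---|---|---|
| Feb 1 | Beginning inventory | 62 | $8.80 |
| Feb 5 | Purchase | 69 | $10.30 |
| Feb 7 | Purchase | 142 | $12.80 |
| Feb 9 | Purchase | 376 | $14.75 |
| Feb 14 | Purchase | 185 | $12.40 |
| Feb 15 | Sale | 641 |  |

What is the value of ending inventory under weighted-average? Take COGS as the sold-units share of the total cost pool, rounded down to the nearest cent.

Feb 15, sell 641: 641/834 × $10,913.90 → $8,388.26
Ending inventory (cost pool remaining) = $2,525.64

Ending inventory = $2,525.64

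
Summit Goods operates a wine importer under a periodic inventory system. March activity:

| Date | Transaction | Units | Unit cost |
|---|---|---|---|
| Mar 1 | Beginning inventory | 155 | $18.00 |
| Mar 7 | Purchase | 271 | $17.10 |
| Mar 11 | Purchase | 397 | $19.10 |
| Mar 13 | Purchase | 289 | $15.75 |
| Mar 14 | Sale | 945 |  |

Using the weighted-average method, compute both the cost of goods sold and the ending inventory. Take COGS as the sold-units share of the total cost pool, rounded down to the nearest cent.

Mar 14, sell 945: 945/1112 × $19,558.55 → $16,621.24
Ending inventory (cost pool remaining) = $2,937.31
Check: goods available $19,558.55 = COGS $16,621.24 + ending $2,937.31

COGS = $16,621.24; ending inventory = $2,937.31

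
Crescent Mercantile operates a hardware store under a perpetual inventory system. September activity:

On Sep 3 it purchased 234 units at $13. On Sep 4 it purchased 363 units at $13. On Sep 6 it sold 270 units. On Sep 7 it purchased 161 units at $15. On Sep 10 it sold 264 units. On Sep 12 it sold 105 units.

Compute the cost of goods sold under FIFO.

Sep 6, 270 sold [FIFO — oldest first]: 234 @ $13 + 36 @ $13 = $3,510
Sep 10, 264 sold [FIFO — oldest first]: 264 @ $13 = $3,432
Sep 12, 105 sold [FIFO — oldest first]: 63 @ $13 + 42 @ $15 = $1,449
Total COGS = $3,510 + $3,432 + $1,449 = $8,391
Ending inventory: 119 @ $15 = $1,785
Check: goods available $10,176 = COGS $8,391 + ending $1,785

COGS = $8,391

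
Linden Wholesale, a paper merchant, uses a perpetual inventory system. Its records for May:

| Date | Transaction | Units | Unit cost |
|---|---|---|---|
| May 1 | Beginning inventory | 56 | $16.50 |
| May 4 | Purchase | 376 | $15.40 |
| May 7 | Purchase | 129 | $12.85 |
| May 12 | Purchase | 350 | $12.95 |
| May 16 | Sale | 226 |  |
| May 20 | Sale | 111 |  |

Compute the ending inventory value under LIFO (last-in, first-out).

May 16, 226 sold [LIFO — newest first]: 226 @ $12.95 = $2,926.70
May 20, 111 sold [LIFO — newest first]: 111 @ $12.95 = $1,437.45
Total COGS = $2,926.70 + $1,437.45 = $4,364.15
Ending inventory: 56 @ $16.50 + 376 @ $15.40 + 129 @ $12.85 + 13 @ $12.95 = $8,540.40
Check: goods available $12,904.55 = COGS $4,364.15 + ending $8,540.40

Ending inventory = $8,540.40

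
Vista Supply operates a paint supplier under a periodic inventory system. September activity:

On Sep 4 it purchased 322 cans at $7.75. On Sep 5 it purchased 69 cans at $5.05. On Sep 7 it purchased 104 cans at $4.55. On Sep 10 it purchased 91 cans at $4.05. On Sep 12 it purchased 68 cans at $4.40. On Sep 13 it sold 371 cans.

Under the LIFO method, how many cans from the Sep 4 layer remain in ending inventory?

283

Sep 13, 371 sold [LIFO — newest first]: 68 @ $4.40 + 91 @ $4.05 + 104 @ $4.55 + 69 @ $5.05 + 39 @ $7.75 = $1,791.65
Ending inventory: 283 @ $7.75 = $2,193.25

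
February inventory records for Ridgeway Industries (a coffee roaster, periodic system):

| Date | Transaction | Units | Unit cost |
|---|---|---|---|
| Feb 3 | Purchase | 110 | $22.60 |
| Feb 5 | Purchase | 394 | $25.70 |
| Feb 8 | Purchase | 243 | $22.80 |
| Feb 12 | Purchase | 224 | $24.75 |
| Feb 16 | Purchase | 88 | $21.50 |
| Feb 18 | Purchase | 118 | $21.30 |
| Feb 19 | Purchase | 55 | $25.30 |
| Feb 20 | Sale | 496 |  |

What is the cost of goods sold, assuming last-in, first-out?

Feb 20, 496 sold [LIFO — newest first]: 55 @ $25.30 + 118 @ $21.30 + 88 @ $21.50 + 224 @ $24.75 + 11 @ $22.80 = $11,591.70
Ending inventory: 110 @ $22.60 + 394 @ $25.70 + 232 @ $22.80 = $17,901.40

COGS = $11,591.70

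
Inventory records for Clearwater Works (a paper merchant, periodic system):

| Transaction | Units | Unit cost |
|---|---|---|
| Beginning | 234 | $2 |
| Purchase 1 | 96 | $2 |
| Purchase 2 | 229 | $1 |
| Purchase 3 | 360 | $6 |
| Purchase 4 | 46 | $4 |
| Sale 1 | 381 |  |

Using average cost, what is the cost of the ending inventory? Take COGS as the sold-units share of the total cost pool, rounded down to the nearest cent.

Ending inventory = $1,956.56

Sale 1, sell 381: 381/965 × $3,233.00 → $1,276.44
Ending inventory (cost pool remaining) = $1,956.56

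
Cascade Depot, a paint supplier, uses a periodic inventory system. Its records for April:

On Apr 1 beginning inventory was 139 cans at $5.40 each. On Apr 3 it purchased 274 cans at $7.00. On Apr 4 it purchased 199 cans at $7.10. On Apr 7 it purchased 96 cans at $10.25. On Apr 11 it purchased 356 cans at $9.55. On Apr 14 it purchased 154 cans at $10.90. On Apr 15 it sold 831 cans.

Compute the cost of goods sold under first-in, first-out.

COGS = $6,240.15

Apr 15, 831 sold [FIFO — oldest first]: 139 @ $5.40 + 274 @ $7.00 + 199 @ $7.10 + 96 @ $10.25 + 123 @ $9.55 = $6,240.15
Ending inventory: 233 @ $9.55 + 154 @ $10.90 = $3,903.75
Check: goods available $10,143.90 = COGS $6,240.15 + ending $3,903.75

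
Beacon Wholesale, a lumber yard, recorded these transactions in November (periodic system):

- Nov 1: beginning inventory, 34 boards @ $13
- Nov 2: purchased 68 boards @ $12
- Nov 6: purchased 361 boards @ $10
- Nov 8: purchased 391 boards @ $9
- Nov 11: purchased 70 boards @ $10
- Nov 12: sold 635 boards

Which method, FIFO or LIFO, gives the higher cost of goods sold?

FIFO

FIFO COGS: 34 @ $13 + 68 @ $12 + 361 @ $10 + 172 @ $9 = $6,416
LIFO COGS: 70 @ $10 + 391 @ $9 + 174 @ $10 = $5,959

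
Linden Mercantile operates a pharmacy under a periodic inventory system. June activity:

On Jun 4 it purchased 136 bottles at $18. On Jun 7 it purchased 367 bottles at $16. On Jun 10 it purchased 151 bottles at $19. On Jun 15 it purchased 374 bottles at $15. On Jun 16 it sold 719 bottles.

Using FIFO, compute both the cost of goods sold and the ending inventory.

COGS = $12,164; ending inventory = $4,635

Jun 16, 719 sold [FIFO — oldest first]: 136 @ $18 + 367 @ $16 + 151 @ $19 + 65 @ $15 = $12,164
Ending inventory: 309 @ $15 = $4,635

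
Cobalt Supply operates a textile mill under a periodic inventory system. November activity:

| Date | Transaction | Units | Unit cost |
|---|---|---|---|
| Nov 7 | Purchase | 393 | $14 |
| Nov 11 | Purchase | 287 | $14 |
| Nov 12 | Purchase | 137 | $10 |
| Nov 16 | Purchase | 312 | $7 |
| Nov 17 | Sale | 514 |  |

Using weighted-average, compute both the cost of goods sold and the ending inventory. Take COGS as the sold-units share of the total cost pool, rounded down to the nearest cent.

COGS = $5,952.20; ending inventory = $7,121.80

Nov 17, sell 514: 514/1129 × $13,074.00 → $5,952.20
Ending inventory (cost pool remaining) = $7,121.80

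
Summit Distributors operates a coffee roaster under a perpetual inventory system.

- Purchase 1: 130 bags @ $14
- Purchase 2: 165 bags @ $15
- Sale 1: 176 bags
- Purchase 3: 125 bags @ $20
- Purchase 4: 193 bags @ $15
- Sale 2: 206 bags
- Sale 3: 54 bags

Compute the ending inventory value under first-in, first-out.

Sale 1 (176) [FIFO — oldest first]: 130 @ $14 + 46 @ $15 = $2,510
Sale 2 (206) [FIFO — oldest first]: 119 @ $15 + 87 @ $20 = $3,525
Sale 3 (54) [FIFO — oldest first]: 38 @ $20 + 16 @ $15 = $1,000
Total COGS = $2,510 + $3,525 + $1,000 = $7,035
Ending inventory: 177 @ $15 = $2,655

Ending inventory = $2,655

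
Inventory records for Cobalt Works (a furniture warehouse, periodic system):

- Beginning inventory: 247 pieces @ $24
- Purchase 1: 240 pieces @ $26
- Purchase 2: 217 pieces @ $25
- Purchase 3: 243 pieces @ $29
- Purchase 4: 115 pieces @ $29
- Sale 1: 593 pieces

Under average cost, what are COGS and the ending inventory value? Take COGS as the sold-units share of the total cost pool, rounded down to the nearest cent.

COGS = $15,620.69; ending inventory = $12,354.31

Sale 1, sell 593: 593/1062 × $27,975.00 → $15,620.69
Ending inventory (cost pool remaining) = $12,354.31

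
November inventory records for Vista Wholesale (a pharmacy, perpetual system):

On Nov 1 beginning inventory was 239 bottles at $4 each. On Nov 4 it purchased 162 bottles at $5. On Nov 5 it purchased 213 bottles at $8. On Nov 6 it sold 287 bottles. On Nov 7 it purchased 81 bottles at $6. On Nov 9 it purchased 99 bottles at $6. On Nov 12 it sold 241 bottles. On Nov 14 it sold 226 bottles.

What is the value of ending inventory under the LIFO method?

Ending inventory = $160

Nov 6, 287 sold [LIFO — newest first]: 213 @ $8 + 74 @ $5 = $2,074
Nov 12, 241 sold [LIFO — newest first]: 99 @ $6 + 81 @ $6 + 61 @ $5 = $1,385
Nov 14, 226 sold [LIFO — newest first]: 27 @ $5 + 199 @ $4 = $931
Total COGS = $2,074 + $1,385 + $931 = $4,390
Ending inventory: 40 @ $4 = $160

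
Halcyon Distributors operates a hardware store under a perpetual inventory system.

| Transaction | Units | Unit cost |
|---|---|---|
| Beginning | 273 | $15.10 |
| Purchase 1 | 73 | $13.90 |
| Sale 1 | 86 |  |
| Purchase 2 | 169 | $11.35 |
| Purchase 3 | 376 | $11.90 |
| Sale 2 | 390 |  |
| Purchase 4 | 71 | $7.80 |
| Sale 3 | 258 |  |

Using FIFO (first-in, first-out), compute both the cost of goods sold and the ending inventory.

COGS = $9,661.25; ending inventory = $2,422.10

Sale 1 (86) [FIFO — oldest first]: 86 @ $15.10 = $1,298.60
Sale 2 (390) [FIFO — oldest first]: 187 @ $15.10 + 73 @ $13.90 + 130 @ $11.35 = $5,313.90
Sale 3 (258) [FIFO — oldest first]: 39 @ $11.35 + 219 @ $11.90 = $3,048.75
Total COGS = $1,298.60 + $5,313.90 + $3,048.75 = $9,661.25
Ending inventory: 157 @ $11.90 + 71 @ $7.80 = $2,422.10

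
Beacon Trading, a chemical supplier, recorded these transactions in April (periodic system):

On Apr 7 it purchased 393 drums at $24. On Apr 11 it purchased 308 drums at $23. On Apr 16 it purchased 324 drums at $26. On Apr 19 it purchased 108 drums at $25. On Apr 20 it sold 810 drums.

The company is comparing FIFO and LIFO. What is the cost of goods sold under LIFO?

COGS = $19,888

FIFO COGS: 393 @ $24 + 308 @ $23 + 109 @ $26 = $19,350
LIFO COGS: 108 @ $25 + 324 @ $26 + 308 @ $23 + 70 @ $24 = $19,888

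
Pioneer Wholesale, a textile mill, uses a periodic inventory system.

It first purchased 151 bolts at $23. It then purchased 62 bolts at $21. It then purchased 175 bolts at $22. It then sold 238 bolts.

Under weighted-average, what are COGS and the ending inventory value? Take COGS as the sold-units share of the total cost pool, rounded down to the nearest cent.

COGS = $5,290.59; ending inventory = $3,334.41

Sale 1, sell 238: 238/388 × $8,625.00 → $5,290.59
Ending inventory (cost pool remaining) = $3,334.41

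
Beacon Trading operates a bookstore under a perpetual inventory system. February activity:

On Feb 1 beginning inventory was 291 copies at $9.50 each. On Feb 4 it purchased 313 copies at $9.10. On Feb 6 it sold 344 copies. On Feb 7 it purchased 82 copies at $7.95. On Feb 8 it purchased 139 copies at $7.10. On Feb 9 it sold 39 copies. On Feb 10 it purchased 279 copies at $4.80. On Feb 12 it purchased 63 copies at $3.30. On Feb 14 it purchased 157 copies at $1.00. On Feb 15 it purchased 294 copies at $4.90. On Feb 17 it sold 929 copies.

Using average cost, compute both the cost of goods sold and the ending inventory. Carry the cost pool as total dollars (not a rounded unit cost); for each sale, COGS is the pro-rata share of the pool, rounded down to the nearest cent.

COGS = $8,693.88; ending inventory = $1,702.42

After Feb 1: 291 on hand, pool $2,764.50 (≈ $9.5000 each)
After Feb 4: 604 on hand, pool $5,612.80 (≈ $9.2927 each)
Feb 6, sell 344: 344/604 × $5,612.80 → $3,196.69
After Feb 7: 342 on hand, pool $3,068.01 (≈ $8.9708 each)
After Feb 8: 481 on hand, pool $4,054.91 (≈ $8.4302 each)
Feb 9, sell 39: 39/481 × $4,054.91 → $328.77
After Feb 10: 721 on hand, pool $5,065.34 (≈ $7.0254 each)
After Feb 12: 784 on hand, pool $5,273.24 (≈ $6.7261 each)
After Feb 14: 941 on hand, pool $5,430.24 (≈ $5.7707 each)
After Feb 15: 1235 on hand, pool $6,870.84 (≈ $5.5634 each)
Feb 17, sell 929: 929/1235 × $6,870.84 → $5,168.42
Total COGS = $3,196.69 + $328.77 + $5,168.42 = $8,693.88
Ending inventory (cost pool remaining) = $1,702.42
Check: goods available $10,396.30 = COGS $8,693.88 + ending $1,702.42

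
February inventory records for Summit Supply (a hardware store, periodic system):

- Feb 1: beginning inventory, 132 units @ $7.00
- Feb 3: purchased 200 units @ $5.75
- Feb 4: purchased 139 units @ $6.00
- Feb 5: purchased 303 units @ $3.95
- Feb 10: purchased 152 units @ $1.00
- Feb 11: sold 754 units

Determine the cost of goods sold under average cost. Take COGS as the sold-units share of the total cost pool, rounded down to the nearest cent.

COGS = $3,466.16

Feb 11, sell 754: 754/926 × $4,256.85 → $3,466.16
Ending inventory (cost pool remaining) = $790.69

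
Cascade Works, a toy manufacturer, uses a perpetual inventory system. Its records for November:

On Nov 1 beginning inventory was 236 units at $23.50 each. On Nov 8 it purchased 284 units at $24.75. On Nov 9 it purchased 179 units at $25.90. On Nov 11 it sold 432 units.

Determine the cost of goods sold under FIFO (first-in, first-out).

COGS = $10,397.00

Nov 11, 432 sold [FIFO — oldest first]: 236 @ $23.50 + 196 @ $24.75 = $10,397.00
Ending inventory: 88 @ $24.75 + 179 @ $25.90 = $6,814.10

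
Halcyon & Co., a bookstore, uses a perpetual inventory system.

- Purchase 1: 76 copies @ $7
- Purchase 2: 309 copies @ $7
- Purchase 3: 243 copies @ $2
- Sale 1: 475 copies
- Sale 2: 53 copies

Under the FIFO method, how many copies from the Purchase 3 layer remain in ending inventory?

100

Sale 1 (475) [FIFO — oldest first]: 76 @ $7 + 309 @ $7 + 90 @ $2 = $2,875
Sale 2 (53) [FIFO — oldest first]: 53 @ $2 = $106
Total COGS = $2,875 + $106 = $2,981
Ending inventory: 100 @ $2 = $200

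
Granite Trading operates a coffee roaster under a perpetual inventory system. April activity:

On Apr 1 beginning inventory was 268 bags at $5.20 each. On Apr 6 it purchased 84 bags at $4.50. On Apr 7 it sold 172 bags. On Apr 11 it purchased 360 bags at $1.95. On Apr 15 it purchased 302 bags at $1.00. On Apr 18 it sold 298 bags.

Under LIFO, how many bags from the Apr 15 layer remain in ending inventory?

Apr 7, 172 sold [LIFO — newest first]: 84 @ $4.50 + 88 @ $5.20 = $835.60
Apr 18, 298 sold [LIFO — newest first]: 298 @ $1.00 = $298.00
Total COGS = $835.60 + $298.00 = $1,133.60
Ending inventory: 180 @ $5.20 + 360 @ $1.95 + 4 @ $1.00 = $1,642.00

4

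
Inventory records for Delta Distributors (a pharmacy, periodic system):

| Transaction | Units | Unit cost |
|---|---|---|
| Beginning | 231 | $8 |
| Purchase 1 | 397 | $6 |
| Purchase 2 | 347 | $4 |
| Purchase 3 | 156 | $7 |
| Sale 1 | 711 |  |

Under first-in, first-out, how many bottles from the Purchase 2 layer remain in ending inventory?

264

Sale 1 (711) [FIFO — oldest first]: 231 @ $8 + 397 @ $6 + 83 @ $4 = $4,562
Ending inventory: 264 @ $4 + 156 @ $7 = $2,148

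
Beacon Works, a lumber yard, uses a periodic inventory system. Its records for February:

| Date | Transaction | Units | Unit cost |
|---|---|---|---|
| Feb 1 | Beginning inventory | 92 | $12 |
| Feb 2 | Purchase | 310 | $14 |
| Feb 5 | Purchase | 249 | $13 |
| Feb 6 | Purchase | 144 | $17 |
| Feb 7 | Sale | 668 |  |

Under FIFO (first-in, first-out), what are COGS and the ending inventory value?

Feb 7, 668 sold [FIFO — oldest first]: 92 @ $12 + 310 @ $14 + 249 @ $13 + 17 @ $17 = $8,970
Ending inventory: 127 @ $17 = $2,159
Check: goods available $11,129 = COGS $8,970 + ending $2,159

COGS = $8,970; ending inventory = $2,159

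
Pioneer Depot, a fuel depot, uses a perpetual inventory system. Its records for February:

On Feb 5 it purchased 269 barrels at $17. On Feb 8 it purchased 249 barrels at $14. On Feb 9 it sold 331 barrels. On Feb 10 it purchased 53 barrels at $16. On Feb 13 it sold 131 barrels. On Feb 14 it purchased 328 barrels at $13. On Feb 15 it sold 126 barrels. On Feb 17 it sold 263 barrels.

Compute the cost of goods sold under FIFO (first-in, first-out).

Feb 9, 331 sold [FIFO — oldest first]: 269 @ $17 + 62 @ $14 = $5,441
Feb 13, 131 sold [FIFO — oldest first]: 131 @ $14 = $1,834
Feb 15, 126 sold [FIFO — oldest first]: 56 @ $14 + 53 @ $16 + 17 @ $13 = $1,853
Feb 17, 263 sold [FIFO — oldest first]: 263 @ $13 = $3,419
Total COGS = $5,441 + $1,834 + $1,853 + $3,419 = $12,547
Ending inventory: 48 @ $13 = $624

COGS = $12,547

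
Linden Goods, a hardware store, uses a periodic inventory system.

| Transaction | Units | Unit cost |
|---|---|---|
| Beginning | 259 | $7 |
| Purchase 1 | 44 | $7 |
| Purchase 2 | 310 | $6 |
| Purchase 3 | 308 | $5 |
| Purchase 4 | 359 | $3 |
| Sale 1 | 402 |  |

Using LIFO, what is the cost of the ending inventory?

Sale 1 (402) [LIFO — newest first]: 359 @ $3 + 43 @ $5 = $1,292
Ending inventory: 259 @ $7 + 44 @ $7 + 310 @ $6 + 265 @ $5 = $5,306

Ending inventory = $5,306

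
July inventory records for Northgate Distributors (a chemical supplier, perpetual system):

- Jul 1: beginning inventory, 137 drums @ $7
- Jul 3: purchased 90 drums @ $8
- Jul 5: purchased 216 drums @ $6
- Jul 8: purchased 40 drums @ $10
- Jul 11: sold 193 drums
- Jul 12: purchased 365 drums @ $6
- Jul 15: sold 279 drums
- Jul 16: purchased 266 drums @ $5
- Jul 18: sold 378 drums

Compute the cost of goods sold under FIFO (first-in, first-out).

COGS = $5,575

Jul 11, 193 sold [FIFO — oldest first]: 137 @ $7 + 56 @ $8 = $1,407
Jul 15, 279 sold [FIFO — oldest first]: 34 @ $8 + 216 @ $6 + 29 @ $10 = $1,858
Jul 18, 378 sold [FIFO — oldest first]: 11 @ $10 + 365 @ $6 + 2 @ $5 = $2,310
Total COGS = $1,407 + $1,858 + $2,310 = $5,575
Ending inventory: 264 @ $5 = $1,320
Check: goods available $6,895 = COGS $5,575 + ending $1,320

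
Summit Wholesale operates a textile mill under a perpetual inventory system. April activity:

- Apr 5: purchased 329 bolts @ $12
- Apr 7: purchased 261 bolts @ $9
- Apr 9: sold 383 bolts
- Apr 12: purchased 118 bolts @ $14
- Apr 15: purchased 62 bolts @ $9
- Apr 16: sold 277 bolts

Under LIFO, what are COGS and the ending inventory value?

COGS = $7,187; ending inventory = $1,320

Apr 9, 383 sold [LIFO — newest first]: 261 @ $9 + 122 @ $12 = $3,813
Apr 16, 277 sold [LIFO — newest first]: 62 @ $9 + 118 @ $14 + 97 @ $12 = $3,374
Total COGS = $3,813 + $3,374 = $7,187
Ending inventory: 110 @ $12 = $1,320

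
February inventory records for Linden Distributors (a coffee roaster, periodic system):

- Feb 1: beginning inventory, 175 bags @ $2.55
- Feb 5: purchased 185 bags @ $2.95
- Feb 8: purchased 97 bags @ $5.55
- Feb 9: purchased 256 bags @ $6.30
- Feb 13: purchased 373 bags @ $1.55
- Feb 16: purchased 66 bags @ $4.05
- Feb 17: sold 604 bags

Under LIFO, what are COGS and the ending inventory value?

COGS = $1,884.95; ending inventory = $2,103.65

Feb 17, 604 sold [LIFO — newest first]: 66 @ $4.05 + 373 @ $1.55 + 165 @ $6.30 = $1,884.95
Ending inventory: 175 @ $2.55 + 185 @ $2.95 + 97 @ $5.55 + 91 @ $6.30 = $2,103.65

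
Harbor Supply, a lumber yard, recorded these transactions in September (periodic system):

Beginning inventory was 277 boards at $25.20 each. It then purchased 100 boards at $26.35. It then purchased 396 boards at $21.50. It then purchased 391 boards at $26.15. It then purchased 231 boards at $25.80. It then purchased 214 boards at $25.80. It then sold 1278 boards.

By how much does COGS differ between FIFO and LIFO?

FIFO COGS: 277 @ $25.20 + 100 @ $26.35 + 396 @ $21.50 + 391 @ $26.15 + 114 @ $25.80 = $31,295.25
LIFO COGS: 214 @ $25.80 + 231 @ $25.80 + 391 @ $26.15 + 396 @ $21.50 + 46 @ $26.35 = $31,431.75
Difference = |$31,295.25 − $31,431.75| = $136.50

$136.50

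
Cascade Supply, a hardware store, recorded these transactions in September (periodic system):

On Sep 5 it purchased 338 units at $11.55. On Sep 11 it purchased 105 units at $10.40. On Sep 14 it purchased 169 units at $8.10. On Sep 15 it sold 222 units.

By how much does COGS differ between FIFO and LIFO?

FIFO COGS: 222 @ $11.55 = $2,564.10
LIFO COGS: 169 @ $8.10 + 53 @ $10.40 = $1,920.10
Difference = |$2,564.10 − $1,920.10| = $644.00

$644.00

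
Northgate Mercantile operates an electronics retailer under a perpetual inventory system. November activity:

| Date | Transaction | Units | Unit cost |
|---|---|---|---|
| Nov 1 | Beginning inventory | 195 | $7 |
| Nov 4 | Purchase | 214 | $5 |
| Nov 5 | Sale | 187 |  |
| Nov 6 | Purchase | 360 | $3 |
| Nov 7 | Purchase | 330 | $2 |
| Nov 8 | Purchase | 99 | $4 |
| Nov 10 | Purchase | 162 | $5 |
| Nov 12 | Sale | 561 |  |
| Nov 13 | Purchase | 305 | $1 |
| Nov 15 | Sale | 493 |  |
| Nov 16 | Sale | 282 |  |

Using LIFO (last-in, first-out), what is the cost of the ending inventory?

Ending inventory = $994

Nov 5, 187 sold [LIFO — newest first]: 187 @ $5 = $935
Nov 12, 561 sold [LIFO — newest first]: 162 @ $5 + 99 @ $4 + 300 @ $2 = $1,806
Nov 15, 493 sold [LIFO — newest first]: 305 @ $1 + 30 @ $2 + 158 @ $3 = $839
Nov 16, 282 sold [LIFO — newest first]: 202 @ $3 + 27 @ $5 + 53 @ $7 = $1,112
Total COGS = $935 + $1,806 + $839 + $1,112 = $4,692
Ending inventory: 142 @ $7 = $994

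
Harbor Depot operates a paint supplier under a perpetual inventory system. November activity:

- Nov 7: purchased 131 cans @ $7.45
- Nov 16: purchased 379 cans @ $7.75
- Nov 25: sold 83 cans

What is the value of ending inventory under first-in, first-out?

Nov 25, 83 sold [FIFO — oldest first]: 83 @ $7.45 = $618.35
Ending inventory: 48 @ $7.45 + 379 @ $7.75 = $3,294.85

Ending inventory = $3,294.85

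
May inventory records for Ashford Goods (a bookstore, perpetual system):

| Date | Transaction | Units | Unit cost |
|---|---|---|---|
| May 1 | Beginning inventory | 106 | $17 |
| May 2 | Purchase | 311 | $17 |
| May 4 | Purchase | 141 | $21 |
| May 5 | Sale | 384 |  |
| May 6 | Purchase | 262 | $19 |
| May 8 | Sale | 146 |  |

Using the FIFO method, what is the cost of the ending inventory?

May 5, 384 sold [FIFO — oldest first]: 106 @ $17 + 278 @ $17 = $6,528
May 8, 146 sold [FIFO — oldest first]: 33 @ $17 + 113 @ $21 = $2,934
Total COGS = $6,528 + $2,934 = $9,462
Ending inventory: 28 @ $21 + 262 @ $19 = $5,566

Ending inventory = $5,566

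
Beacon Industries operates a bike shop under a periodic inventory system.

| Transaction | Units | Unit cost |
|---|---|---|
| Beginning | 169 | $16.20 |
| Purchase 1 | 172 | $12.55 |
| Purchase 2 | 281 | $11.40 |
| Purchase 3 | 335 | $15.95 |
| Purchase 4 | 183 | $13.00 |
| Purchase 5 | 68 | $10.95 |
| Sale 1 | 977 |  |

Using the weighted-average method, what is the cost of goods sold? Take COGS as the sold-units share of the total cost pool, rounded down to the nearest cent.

Sale 1, sell 977: 977/1208 × $16,566.65 → $13,398.68
Ending inventory (cost pool remaining) = $3,167.97

COGS = $13,398.68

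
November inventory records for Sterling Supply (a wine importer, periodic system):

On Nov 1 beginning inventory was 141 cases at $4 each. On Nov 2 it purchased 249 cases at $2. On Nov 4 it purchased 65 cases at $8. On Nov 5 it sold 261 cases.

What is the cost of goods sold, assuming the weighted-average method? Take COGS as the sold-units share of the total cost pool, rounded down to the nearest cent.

Nov 5, sell 261: 261/455 × $1,582.00 → $907.47
Ending inventory (cost pool remaining) = $674.53

COGS = $907.47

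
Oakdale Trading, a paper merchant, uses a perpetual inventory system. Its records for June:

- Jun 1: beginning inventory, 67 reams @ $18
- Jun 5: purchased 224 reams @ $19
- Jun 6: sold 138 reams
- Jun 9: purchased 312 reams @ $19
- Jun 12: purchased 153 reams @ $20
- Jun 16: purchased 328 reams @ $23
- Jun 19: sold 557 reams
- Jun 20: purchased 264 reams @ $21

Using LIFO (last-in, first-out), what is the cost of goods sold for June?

COGS = $14,670

Jun 6, 138 sold [LIFO — newest first]: 138 @ $19 = $2,622
Jun 19, 557 sold [LIFO — newest first]: 328 @ $23 + 153 @ $20 + 76 @ $19 = $12,048
Total COGS = $2,622 + $12,048 = $14,670
Ending inventory: 67 @ $18 + 86 @ $19 + 236 @ $19 + 264 @ $21 = $12,868
Check: goods available $27,538 = COGS $14,670 + ending $12,868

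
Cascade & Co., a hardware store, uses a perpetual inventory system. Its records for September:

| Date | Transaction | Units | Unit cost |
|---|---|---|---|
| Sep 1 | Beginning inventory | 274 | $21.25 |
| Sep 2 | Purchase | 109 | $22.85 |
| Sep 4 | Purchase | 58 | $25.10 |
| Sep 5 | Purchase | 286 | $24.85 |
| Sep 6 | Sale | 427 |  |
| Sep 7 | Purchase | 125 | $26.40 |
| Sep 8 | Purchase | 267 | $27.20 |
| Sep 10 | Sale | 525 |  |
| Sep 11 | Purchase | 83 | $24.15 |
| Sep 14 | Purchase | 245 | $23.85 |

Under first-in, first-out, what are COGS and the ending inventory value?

COGS = $22,896.05; ending inventory = $12,390.10

Sep 6, 427 sold [FIFO — oldest first]: 274 @ $21.25 + 109 @ $22.85 + 44 @ $25.10 = $9,417.55
Sep 10, 525 sold [FIFO — oldest first]: 14 @ $25.10 + 286 @ $24.85 + 125 @ $26.40 + 100 @ $27.20 = $13,478.50
Total COGS = $9,417.55 + $13,478.50 = $22,896.05
Ending inventory: 167 @ $27.20 + 83 @ $24.15 + 245 @ $23.85 = $12,390.10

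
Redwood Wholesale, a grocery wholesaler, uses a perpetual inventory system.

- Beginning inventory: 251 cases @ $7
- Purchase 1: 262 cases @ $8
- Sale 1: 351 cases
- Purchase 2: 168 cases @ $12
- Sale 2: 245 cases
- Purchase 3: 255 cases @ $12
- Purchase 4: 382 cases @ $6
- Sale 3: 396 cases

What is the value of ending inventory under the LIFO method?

Sale 1 (351) [LIFO — newest first]: 262 @ $8 + 89 @ $7 = $2,719
Sale 2 (245) [LIFO — newest first]: 168 @ $12 + 77 @ $7 = $2,555
Sale 3 (396) [LIFO — newest first]: 382 @ $6 + 14 @ $12 = $2,460
Total COGS = $2,719 + $2,555 + $2,460 = $7,734
Ending inventory: 85 @ $7 + 241 @ $12 = $3,487

Ending inventory = $3,487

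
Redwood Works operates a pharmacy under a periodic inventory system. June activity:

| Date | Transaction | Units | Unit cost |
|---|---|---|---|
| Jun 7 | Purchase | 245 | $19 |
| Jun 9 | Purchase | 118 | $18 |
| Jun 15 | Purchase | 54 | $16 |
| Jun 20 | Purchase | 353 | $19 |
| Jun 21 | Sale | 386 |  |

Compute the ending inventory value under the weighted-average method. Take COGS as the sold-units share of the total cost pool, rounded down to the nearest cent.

Ending inventory = $7,156.37

Jun 21, sell 386: 386/770 × $14,350.00 → $7,193.63
Ending inventory (cost pool remaining) = $7,156.37
Check: goods available $14,350.00 = COGS $7,193.63 + ending $7,156.37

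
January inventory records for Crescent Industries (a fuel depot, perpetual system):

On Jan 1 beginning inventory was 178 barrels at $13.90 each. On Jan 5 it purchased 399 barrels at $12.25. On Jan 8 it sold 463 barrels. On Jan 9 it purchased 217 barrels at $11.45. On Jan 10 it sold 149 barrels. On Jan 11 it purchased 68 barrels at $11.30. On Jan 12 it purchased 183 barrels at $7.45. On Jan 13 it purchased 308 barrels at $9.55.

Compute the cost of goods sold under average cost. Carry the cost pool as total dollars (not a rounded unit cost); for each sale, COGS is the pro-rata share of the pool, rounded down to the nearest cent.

COGS = $7,680.64

After Jan 1: 178 on hand, pool $2,474.20 (≈ $13.9000 each)
After Jan 5: 577 on hand, pool $7,361.95 (≈ $12.7590 each)
Jan 8, sell 463: 463/577 × $7,361.95 → $5,907.42
After Jan 9: 331 on hand, pool $3,939.18 (≈ $11.9008 each)
Jan 10, sell 149: 149/331 × $3,939.18 → $1,773.22
After Jan 11: 250 on hand, pool $2,934.36 (≈ $11.7374 each)
After Jan 12: 433 on hand, pool $4,297.71 (≈ $9.9254 each)
After Jan 13: 741 on hand, pool $7,239.11 (≈ $9.7694 each)
Total COGS = $5,907.42 + $1,773.22 = $7,680.64
Ending inventory (cost pool remaining) = $7,239.11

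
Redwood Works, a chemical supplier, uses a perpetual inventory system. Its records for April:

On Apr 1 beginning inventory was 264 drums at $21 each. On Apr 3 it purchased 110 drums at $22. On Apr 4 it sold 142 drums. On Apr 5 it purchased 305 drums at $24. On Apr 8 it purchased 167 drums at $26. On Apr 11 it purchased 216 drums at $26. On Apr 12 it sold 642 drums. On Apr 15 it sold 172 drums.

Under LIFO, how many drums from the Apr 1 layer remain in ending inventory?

106

Apr 4, 142 sold [LIFO — newest first]: 110 @ $22 + 32 @ $21 = $3,092
Apr 12, 642 sold [LIFO — newest first]: 216 @ $26 + 167 @ $26 + 259 @ $24 = $16,174
Apr 15, 172 sold [LIFO — newest first]: 46 @ $24 + 126 @ $21 = $3,750
Total COGS = $3,092 + $16,174 + $3,750 = $23,016
Ending inventory: 106 @ $21 = $2,226
Check: goods available $25,242 = COGS $23,016 + ending $2,226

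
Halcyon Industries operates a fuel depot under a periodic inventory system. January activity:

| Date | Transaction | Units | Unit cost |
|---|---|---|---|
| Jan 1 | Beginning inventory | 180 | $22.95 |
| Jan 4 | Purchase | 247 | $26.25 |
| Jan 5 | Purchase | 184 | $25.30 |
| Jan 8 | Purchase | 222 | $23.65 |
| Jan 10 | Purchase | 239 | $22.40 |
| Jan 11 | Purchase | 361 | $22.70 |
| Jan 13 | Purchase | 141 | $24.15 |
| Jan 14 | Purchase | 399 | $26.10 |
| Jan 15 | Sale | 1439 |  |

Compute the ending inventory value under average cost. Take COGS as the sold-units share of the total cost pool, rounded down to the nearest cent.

Ending inventory = $12,960.97

Jan 15, sell 1439: 1439/1973 × $47,887.60 → $34,926.63
Ending inventory (cost pool remaining) = $12,960.97
Check: goods available $47,887.60 = COGS $34,926.63 + ending $12,960.97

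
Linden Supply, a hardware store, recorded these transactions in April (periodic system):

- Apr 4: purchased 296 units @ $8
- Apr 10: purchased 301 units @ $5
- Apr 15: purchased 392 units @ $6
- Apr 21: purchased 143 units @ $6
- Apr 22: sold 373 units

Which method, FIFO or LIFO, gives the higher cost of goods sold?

FIFO COGS: 296 @ $8 + 77 @ $5 = $2,753
LIFO COGS: 143 @ $6 + 230 @ $6 = $2,238

FIFO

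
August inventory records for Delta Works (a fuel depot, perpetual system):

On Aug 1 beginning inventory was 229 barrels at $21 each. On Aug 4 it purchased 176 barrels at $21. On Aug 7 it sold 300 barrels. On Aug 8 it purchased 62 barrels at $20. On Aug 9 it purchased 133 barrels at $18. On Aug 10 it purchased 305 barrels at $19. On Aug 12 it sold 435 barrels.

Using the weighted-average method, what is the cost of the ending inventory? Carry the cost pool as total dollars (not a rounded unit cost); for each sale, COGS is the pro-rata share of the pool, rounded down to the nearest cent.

After Aug 1: 229 on hand, pool $4,809.00 (≈ $21.0000 each)
After Aug 4: 405 on hand, pool $8,505.00 (≈ $21.0000 each)
Aug 7, sell 300: 300/405 × $8,505.00 → $6,300.00
After Aug 8: 167 on hand, pool $3,445.00 (≈ $20.6287 each)
After Aug 9: 300 on hand, pool $5,839.00 (≈ $19.4633 each)
After Aug 10: 605 on hand, pool $11,634.00 (≈ $19.2298 each)
Aug 12, sell 435: 435/605 × $11,634.00 → $8,364.94
Total COGS = $6,300.00 + $8,364.94 = $14,664.94
Ending inventory (cost pool remaining) = $3,269.06

Ending inventory = $3,269.06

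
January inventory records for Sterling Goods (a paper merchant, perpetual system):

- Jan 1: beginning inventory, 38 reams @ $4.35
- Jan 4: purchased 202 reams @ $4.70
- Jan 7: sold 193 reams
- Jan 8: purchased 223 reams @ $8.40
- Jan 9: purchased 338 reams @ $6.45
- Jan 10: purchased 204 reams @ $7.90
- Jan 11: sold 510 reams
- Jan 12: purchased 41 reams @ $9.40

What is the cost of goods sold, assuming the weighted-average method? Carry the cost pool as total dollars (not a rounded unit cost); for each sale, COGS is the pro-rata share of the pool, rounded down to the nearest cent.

After Jan 1: 38 on hand, pool $165.30 (≈ $4.3500 each)
After Jan 4: 240 on hand, pool $1,114.70 (≈ $4.6446 each)
Jan 7, sell 193: 193/240 × $1,114.70 → $896.40
After Jan 8: 270 on hand, pool $2,091.50 (≈ $7.7463 each)
After Jan 9: 608 on hand, pool $4,271.60 (≈ $7.0257 each)
After Jan 10: 812 on hand, pool $5,883.20 (≈ $7.2453 each)
Jan 11, sell 510: 510/812 × $5,883.20 → $3,695.11
After Jan 12: 343 on hand, pool $2,573.49 (≈ $7.5029 each)
Total COGS = $896.40 + $3,695.11 = $4,591.51
Ending inventory (cost pool remaining) = $2,573.49

COGS = $4,591.51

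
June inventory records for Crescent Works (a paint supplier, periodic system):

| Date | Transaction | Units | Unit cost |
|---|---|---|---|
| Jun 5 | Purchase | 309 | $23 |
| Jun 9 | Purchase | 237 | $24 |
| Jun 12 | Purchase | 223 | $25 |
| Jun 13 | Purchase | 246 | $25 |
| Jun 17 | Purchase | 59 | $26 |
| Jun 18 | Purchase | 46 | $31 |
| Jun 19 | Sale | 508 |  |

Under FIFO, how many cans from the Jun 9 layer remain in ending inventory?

Jun 19, 508 sold [FIFO — oldest first]: 309 @ $23 + 199 @ $24 = $11,883
Ending inventory: 38 @ $24 + 223 @ $25 + 246 @ $25 + 59 @ $26 + 46 @ $31 = $15,597
Check: goods available $27,480 = COGS $11,883 + ending $15,597

38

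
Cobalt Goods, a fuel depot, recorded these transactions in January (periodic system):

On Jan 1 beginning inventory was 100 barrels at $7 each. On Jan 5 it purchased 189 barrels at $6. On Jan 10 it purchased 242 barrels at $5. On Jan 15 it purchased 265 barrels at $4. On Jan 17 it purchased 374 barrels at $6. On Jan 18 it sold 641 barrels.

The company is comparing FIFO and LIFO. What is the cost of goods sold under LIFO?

COGS = $3,314

FIFO COGS: 100 @ $7 + 189 @ $6 + 242 @ $5 + 110 @ $4 = $3,484
LIFO COGS: 374 @ $6 + 265 @ $4 + 2 @ $5 = $3,314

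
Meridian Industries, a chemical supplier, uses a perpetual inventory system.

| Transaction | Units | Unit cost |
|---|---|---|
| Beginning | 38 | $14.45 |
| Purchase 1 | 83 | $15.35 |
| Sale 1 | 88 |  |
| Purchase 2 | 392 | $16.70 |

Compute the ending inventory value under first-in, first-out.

Sale 1 (88) [FIFO — oldest first]: 38 @ $14.45 + 50 @ $15.35 = $1,316.60
Ending inventory: 33 @ $15.35 + 392 @ $16.70 = $7,052.95

Ending inventory = $7,052.95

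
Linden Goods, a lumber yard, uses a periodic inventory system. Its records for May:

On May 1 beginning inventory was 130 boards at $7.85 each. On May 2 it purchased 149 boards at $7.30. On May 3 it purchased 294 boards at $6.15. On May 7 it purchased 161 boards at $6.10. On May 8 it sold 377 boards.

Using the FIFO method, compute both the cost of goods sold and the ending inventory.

May 8, 377 sold [FIFO — oldest first]: 130 @ $7.85 + 149 @ $7.30 + 98 @ $6.15 = $2,710.90
Ending inventory: 196 @ $6.15 + 161 @ $6.10 = $2,187.50

COGS = $2,710.90; ending inventory = $2,187.50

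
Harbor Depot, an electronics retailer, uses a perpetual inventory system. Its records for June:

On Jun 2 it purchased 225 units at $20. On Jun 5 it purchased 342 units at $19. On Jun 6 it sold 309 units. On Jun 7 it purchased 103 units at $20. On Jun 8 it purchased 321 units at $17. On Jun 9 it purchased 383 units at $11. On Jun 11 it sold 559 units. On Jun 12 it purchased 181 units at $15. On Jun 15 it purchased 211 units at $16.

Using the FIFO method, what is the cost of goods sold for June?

COGS = $16,424

Jun 6, 309 sold [FIFO — oldest first]: 225 @ $20 + 84 @ $19 = $6,096
Jun 11, 559 sold [FIFO — oldest first]: 258 @ $19 + 103 @ $20 + 198 @ $17 = $10,328
Total COGS = $6,096 + $10,328 = $16,424
Ending inventory: 123 @ $17 + 383 @ $11 + 181 @ $15 + 211 @ $16 = $12,395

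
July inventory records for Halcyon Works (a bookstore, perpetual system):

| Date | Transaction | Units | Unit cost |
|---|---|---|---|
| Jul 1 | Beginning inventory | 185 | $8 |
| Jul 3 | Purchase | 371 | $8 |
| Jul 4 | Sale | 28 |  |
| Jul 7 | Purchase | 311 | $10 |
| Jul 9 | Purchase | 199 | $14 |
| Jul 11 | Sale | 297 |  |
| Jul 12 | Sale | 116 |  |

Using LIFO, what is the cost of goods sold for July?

COGS = $5,150

Jul 4, 28 sold [LIFO — newest first]: 28 @ $8 = $224
Jul 11, 297 sold [LIFO — newest first]: 199 @ $14 + 98 @ $10 = $3,766
Jul 12, 116 sold [LIFO — newest first]: 116 @ $10 = $1,160
Total COGS = $224 + $3,766 + $1,160 = $5,150
Ending inventory: 185 @ $8 + 343 @ $8 + 97 @ $10 = $5,194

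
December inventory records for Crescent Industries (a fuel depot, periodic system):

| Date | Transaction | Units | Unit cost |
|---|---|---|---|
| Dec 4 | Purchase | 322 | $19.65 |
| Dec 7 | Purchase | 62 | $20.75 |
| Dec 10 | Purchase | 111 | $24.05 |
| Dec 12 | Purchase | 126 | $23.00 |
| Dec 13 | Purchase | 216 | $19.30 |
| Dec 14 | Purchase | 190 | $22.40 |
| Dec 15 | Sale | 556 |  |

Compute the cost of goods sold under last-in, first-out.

COGS = $11,900.00

Dec 15, 556 sold [LIFO — newest first]: 190 @ $22.40 + 216 @ $19.30 + 126 @ $23.00 + 24 @ $24.05 = $11,900.00
Ending inventory: 322 @ $19.65 + 62 @ $20.75 + 87 @ $24.05 = $9,706.15
Check: goods available $21,606.15 = COGS $11,900.00 + ending $9,706.15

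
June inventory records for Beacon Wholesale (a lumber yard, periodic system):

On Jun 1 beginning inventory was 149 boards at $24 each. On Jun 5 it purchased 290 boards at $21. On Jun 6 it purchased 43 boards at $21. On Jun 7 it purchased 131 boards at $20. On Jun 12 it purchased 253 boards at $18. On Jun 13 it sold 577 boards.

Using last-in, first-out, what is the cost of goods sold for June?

Jun 13, 577 sold [LIFO — newest first]: 253 @ $18 + 131 @ $20 + 43 @ $21 + 150 @ $21 = $11,227
Ending inventory: 149 @ $24 + 140 @ $21 = $6,516

COGS = $11,227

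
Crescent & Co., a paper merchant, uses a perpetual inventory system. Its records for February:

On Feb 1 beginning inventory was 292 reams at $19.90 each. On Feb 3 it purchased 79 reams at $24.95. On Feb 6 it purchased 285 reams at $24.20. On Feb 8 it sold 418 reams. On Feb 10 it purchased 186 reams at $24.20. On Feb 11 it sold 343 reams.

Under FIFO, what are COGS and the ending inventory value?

COGS = $17,219.85; ending inventory = $1,960.20

Feb 8, 418 sold [FIFO — oldest first]: 292 @ $19.90 + 79 @ $24.95 + 47 @ $24.20 = $8,919.25
Feb 11, 343 sold [FIFO — oldest first]: 238 @ $24.20 + 105 @ $24.20 = $8,300.60
Total COGS = $8,919.25 + $8,300.60 = $17,219.85
Ending inventory: 81 @ $24.20 = $1,960.20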